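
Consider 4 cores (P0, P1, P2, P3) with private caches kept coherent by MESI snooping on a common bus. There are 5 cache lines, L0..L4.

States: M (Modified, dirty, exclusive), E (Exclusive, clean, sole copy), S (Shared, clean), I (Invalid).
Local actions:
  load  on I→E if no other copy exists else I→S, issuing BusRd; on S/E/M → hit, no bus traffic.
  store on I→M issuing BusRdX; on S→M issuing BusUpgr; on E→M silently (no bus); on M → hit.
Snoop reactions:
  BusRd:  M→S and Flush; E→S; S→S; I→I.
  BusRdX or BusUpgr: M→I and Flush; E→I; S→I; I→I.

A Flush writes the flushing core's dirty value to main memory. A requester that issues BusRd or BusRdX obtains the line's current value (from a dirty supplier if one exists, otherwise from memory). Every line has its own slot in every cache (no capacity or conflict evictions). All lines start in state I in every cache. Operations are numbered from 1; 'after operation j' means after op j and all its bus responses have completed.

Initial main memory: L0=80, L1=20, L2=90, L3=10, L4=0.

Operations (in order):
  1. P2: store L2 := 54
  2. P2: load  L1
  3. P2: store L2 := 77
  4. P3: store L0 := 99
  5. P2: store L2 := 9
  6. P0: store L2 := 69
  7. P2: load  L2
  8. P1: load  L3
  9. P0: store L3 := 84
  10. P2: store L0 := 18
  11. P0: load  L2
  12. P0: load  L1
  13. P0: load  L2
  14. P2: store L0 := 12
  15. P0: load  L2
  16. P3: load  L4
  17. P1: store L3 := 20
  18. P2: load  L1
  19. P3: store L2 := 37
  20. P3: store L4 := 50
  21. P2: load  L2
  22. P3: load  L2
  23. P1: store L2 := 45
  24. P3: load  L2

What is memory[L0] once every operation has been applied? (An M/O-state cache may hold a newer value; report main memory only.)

memory[L0] = 99

[1] P2: store L2 := 54 | P0:I, P1:I, P2:M(54), P3:I | bus: BusRdX
[2] P2: load  L1 | P0:I, P1:I, P2:E(20), P3:I | bus: BusRd
[3] P2: store L2 := 77 | P0:I, P1:I, P2:M(77), P3:I | bus: none
[4] P3: store L0 := 99 | P0:I, P1:I, P2:I, P3:M(99) | bus: BusRdX
[5] P2: store L2 := 9 | P0:I, P1:I, P2:M(9), P3:I | bus: none
[6] P0: store L2 := 69 | P0:M(69), P1:I, P2:I, P3:I | bus: BusRdX,Flush
[7] P2: load  L2 | P0:S(69), P1:I, P2:S(69), P3:I | bus: BusRd,Flush
[8] P1: load  L3 | P0:I, P1:E(10), P2:I, P3:I | bus: BusRd
[9] P0: store L3 := 84 | P0:M(84), P1:I, P2:I, P3:I | bus: BusRdX
[10] P2: store L0 := 18 | P0:I, P1:I, P2:M(18), P3:I | bus: BusRdX,Flush
[11] P0: load  L2 | P0:S(69), P1:I, P2:S(69), P3:I | bus: none
[12] P0: load  L1 | P0:S(20), P1:I, P2:S(20), P3:I | bus: BusRd
[13] P0: load  L2 | P0:S(69), P1:I, P2:S(69), P3:I | bus: none
[14] P2: store L0 := 12 | P0:I, P1:I, P2:M(12), P3:I | bus: none
[15] P0: load  L2 | P0:S(69), P1:I, P2:S(69), P3:I | bus: none
[16] P3: load  L4 | P0:I, P1:I, P2:I, P3:E(0) | bus: BusRd
[17] P1: store L3 := 20 | P0:I, P1:M(20), P2:I, P3:I | bus: BusRdX,Flush
[18] P2: load  L1 | P0:S(20), P1:I, P2:S(20), P3:I | bus: none
[19] P3: store L2 := 37 | P0:I, P1:I, P2:I, P3:M(37) | bus: BusRdX
[20] P3: store L4 := 50 | P0:I, P1:I, P2:I, P3:M(50) | bus: none
[21] P2: load  L2 | P0:I, P1:I, P2:S(37), P3:S(37) | bus: BusRd,Flush
[22] P3: load  L2 | P0:I, P1:I, P2:S(37), P3:S(37) | bus: none
[23] P1: store L2 := 45 | P0:I, P1:M(45), P2:I, P3:I | bus: BusRdX
[24] P3: load  L2 | P0:I, P1:S(45), P2:I, P3:S(45) | bus: BusRd,Flush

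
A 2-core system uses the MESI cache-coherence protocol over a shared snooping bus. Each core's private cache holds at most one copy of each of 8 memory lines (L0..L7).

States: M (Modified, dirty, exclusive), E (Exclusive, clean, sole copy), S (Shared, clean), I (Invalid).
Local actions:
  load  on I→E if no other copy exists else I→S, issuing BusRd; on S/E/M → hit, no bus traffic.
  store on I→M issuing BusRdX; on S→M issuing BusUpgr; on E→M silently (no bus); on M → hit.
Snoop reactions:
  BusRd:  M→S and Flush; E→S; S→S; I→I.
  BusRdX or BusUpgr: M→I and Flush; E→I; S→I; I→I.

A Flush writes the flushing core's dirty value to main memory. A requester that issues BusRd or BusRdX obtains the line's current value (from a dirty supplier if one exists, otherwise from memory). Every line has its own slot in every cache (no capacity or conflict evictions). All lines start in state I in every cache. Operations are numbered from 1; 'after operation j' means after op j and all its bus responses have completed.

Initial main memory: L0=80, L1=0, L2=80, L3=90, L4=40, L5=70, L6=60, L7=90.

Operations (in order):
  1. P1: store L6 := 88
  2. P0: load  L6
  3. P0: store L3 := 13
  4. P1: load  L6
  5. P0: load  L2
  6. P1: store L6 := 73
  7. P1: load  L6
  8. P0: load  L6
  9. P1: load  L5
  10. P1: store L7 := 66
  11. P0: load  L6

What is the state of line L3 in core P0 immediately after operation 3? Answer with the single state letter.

state = M

[1] P1: store L6 := 88 | P0:I, P1:M(88) | bus: BusRdX
[2] P0: load  L6 | P0:S(88), P1:S(88) | bus: BusRd,Flush
[3] P0: store L3 := 13 | P0:M(13), P1:I | bus: BusRdX
[4] P1: load  L6 | P0:S(88), P1:S(88) | bus: none
[5] P0: load  L2 | P0:E(80), P1:I | bus: BusRd
[6] P1: store L6 := 73 | P0:I, P1:M(73) | bus: BusUpgr
[7] P1: load  L6 | P0:I, P1:M(73) | bus: none
[8] P0: load  L6 | P0:S(73), P1:S(73) | bus: BusRd,Flush
[9] P1: load  L5 | P0:I, P1:E(70) | bus: BusRd
[10] P1: store L7 := 66 | P0:I, P1:M(66) | bus: BusRdX
[11] P0: load  L6 | P0:S(73), P1:S(73) | bus: none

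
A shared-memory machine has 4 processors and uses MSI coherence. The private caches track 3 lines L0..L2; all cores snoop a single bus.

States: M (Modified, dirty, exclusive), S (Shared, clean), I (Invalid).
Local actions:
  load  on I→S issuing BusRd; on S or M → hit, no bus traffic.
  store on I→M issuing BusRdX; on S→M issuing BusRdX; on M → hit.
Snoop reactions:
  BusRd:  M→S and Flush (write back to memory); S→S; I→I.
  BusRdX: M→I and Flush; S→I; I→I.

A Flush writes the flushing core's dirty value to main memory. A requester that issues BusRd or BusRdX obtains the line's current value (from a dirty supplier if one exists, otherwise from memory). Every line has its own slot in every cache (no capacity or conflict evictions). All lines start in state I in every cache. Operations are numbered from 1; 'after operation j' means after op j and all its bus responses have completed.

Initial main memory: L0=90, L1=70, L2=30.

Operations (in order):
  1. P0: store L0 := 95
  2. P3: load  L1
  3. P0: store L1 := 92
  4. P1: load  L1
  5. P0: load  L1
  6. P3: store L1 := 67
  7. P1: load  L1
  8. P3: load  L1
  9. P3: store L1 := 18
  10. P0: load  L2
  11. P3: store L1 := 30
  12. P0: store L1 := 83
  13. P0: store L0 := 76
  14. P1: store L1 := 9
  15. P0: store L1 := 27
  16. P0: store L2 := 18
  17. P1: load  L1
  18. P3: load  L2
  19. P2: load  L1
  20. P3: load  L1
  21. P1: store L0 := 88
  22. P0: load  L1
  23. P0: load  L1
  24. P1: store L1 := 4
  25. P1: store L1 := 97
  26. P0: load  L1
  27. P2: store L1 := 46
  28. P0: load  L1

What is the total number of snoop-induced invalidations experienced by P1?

  op1 P0: store L0 := 95 → M/I/I/I on L0; bus BusRdX; mem=90
  op2 P3: load  L1 → I/I/I/S on L1; bus BusRd; mem=70
  op3 P0: store L1 := 92 → M/I/I/I on L1; bus BusRdX; mem=70
  op4 P1: load  L1 → S/S/I/I on L1; bus BusRd Flush; mem=92
  op5 P0: load  L1 → S/S/I/I on L1; bus (none); mem=92
  op6 P3: store L1 := 67 → I/I/I/M on L1; bus BusRdX; mem=92
  op7 P1: load  L1 → I/S/I/S on L1; bus BusRd Flush; mem=67
  op8 P3: load  L1 → I/S/I/S on L1; bus (none); mem=67
  op9 P3: store L1 := 18 → I/I/I/M on L1; bus BusRdX; mem=67
  op10 P0: load  L2 → S/I/I/I on L2; bus BusRd; mem=30
  op11 P3: store L1 := 30 → I/I/I/M on L1; bus (none); mem=67
  op12 P0: store L1 := 83 → M/I/I/I on L1; bus BusRdX Flush; mem=30
  op13 P0: store L0 := 76 → M/I/I/I on L0; bus (none); mem=90
  op14 P1: store L1 := 9 → I/M/I/I on L1; bus BusRdX Flush; mem=83
  op15 P0: store L1 := 27 → M/I/I/I on L1; bus BusRdX Flush; mem=9
  op16 P0: store L2 := 18 → M/I/I/I on L2; bus BusRdX; mem=30
  op17 P1: load  L1 → S/S/I/I on L1; bus BusRd Flush; mem=27
  op18 P3: load  L2 → S/I/I/S on L2; bus BusRd Flush; mem=18
  op19 P2: load  L1 → S/S/S/I on L1; bus BusRd; mem=27
  op20 P3: load  L1 → S/S/S/S on L1; bus BusRd; mem=27
  op21 P1: store L0 := 88 → I/M/I/I on L0; bus BusRdX Flush; mem=76
  op22 P0: load  L1 → S/S/S/S on L1; bus (none); mem=27
  op23 P0: load  L1 → S/S/S/S on L1; bus (none); mem=27
  op24 P1: store L1 := 4 → I/M/I/I on L1; bus BusRdX; mem=27
  op25 P1: store L1 := 97 → I/M/I/I on L1; bus (none); mem=27
  op26 P0: load  L1 → S/S/I/I on L1; bus BusRd Flush; mem=97
  op27 P2: store L1 := 46 → I/I/M/I on L1; bus BusRdX; mem=97
  op28 P0: load  L1 → S/I/S/I on L1; bus BusRd Flush; mem=46

invalidations = 4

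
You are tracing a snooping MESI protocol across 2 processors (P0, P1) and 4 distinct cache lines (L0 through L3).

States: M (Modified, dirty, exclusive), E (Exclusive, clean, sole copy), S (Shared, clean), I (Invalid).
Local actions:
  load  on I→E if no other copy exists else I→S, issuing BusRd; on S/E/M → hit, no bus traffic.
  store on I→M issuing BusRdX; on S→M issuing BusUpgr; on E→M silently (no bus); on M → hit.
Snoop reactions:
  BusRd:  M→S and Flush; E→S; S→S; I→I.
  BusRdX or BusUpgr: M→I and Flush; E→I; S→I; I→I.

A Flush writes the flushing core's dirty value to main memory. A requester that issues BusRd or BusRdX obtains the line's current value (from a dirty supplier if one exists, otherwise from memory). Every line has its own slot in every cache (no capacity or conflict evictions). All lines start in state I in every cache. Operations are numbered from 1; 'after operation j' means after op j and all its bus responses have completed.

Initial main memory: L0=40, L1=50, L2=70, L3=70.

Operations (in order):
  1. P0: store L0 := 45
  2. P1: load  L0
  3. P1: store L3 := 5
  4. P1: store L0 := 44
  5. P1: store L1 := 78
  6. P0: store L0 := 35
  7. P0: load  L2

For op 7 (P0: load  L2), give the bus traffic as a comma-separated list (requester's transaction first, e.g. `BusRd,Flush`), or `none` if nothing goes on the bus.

bus = BusRd

1. P0: store L0 := 45  bus=[BusRdX]  L0: P0=M P1=I  mem[L0]=40
2. P1: load  L0  bus=[BusRd,Flush]  L0: P0=S P1=S  mem[L0]=45
3. P1: store L3 := 5  bus=[BusRdX]  L3: P0=I P1=M  mem[L3]=70
4. P1: store L0 := 44  bus=[BusUpgr]  L0: P0=I P1=M  mem[L0]=45
5. P1: store L1 := 78  bus=[BusRdX]  L1: P0=I P1=M  mem[L1]=50
6. P0: store L0 := 35  bus=[BusRdX,Flush]  L0: P0=M P1=I  mem[L0]=44
7. P0: load  L2  bus=[BusRd]  L2: P0=E P1=I  mem[L2]=70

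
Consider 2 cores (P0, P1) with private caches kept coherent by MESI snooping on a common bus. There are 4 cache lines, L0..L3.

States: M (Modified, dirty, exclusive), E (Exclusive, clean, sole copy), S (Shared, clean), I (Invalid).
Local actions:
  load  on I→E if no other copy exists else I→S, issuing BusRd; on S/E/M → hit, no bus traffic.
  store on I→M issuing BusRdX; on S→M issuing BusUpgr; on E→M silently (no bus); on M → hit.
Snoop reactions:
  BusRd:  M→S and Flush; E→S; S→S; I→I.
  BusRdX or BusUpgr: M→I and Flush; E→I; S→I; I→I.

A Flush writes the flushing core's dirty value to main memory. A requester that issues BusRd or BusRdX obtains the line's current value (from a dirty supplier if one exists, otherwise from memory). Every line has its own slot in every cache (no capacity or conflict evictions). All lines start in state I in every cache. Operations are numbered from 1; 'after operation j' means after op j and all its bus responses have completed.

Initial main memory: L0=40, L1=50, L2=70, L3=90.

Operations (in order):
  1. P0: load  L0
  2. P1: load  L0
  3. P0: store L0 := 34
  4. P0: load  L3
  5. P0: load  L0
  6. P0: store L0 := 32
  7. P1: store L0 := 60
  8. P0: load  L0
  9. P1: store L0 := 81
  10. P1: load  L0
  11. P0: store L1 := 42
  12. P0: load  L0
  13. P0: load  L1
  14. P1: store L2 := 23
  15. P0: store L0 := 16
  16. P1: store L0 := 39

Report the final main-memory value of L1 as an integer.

  op1 P0: load  L0 → E/I on L0; bus BusRd; mem=40
  op2 P1: load  L0 → S/S on L0; bus BusRd; mem=40
  op3 P0: store L0 := 34 → M/I on L0; bus BusUpgr; mem=40
  op4 P0: load  L3 → E/I on L3; bus BusRd; mem=90
  op5 P0: load  L0 → M/I on L0; bus (none); mem=40
  op6 P0: store L0 := 32 → M/I on L0; bus (none); mem=40
  op7 P1: store L0 := 60 → I/M on L0; bus BusRdX Flush; mem=32
  op8 P0: load  L0 → S/S on L0; bus BusRd Flush; mem=60
  op9 P1: store L0 := 81 → I/M on L0; bus BusUpgr; mem=60
  op10 P1: load  L0 → I/M on L0; bus (none); mem=60
  op11 P0: store L1 := 42 → M/I on L1; bus BusRdX; mem=50
  op12 P0: load  L0 → S/S on L0; bus BusRd Flush; mem=81
  op13 P0: load  L1 → M/I on L1; bus (none); mem=50
  op14 P1: store L2 := 23 → I/M on L2; bus BusRdX; mem=70
  op15 P0: store L0 := 16 → M/I on L0; bus BusUpgr; mem=81
  op16 P1: store L0 := 39 → I/M on L0; bus BusRdX Flush; mem=16

memory[L1] = 50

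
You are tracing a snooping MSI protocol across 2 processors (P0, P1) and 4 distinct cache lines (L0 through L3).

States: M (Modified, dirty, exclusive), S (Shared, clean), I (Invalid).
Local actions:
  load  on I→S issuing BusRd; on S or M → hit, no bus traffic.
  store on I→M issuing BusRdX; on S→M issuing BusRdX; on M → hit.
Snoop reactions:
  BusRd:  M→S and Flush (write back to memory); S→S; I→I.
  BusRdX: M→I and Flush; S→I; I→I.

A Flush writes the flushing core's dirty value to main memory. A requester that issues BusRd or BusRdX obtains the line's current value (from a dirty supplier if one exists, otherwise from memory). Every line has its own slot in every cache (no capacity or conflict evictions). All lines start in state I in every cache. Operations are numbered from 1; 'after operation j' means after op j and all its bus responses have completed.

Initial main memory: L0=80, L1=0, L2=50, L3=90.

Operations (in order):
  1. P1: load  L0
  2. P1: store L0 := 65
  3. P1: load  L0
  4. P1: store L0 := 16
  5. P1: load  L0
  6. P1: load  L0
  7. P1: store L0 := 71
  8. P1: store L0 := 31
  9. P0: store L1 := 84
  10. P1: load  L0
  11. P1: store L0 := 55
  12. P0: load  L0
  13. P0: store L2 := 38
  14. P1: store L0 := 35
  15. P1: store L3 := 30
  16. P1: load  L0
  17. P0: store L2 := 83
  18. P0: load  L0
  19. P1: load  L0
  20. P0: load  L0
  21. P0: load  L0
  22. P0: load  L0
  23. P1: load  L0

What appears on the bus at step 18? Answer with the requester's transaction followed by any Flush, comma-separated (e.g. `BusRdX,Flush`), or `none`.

bus = BusRd,Flush

1. P1: load  L0  bus=[BusRd]  L0: P0=I P1=S  mem[L0]=80
2. P1: store L0 := 65  bus=[BusRdX]  L0: P0=I P1=M  mem[L0]=80
3. P1: load  L0  bus=[-]  L0: P0=I P1=M  mem[L0]=80
4. P1: store L0 := 16  bus=[-]  L0: P0=I P1=M  mem[L0]=80
5. P1: load  L0  bus=[-]  L0: P0=I P1=M  mem[L0]=80
6. P1: load  L0  bus=[-]  L0: P0=I P1=M  mem[L0]=80
7. P1: store L0 := 71  bus=[-]  L0: P0=I P1=M  mem[L0]=80
8. P1: store L0 := 31  bus=[-]  L0: P0=I P1=M  mem[L0]=80
9. P0: store L1 := 84  bus=[BusRdX]  L1: P0=M P1=I  mem[L1]=0
10. P1: load  L0  bus=[-]  L0: P0=I P1=M  mem[L0]=80
11. P1: store L0 := 55  bus=[-]  L0: P0=I P1=M  mem[L0]=80
12. P0: load  L0  bus=[BusRd,Flush]  L0: P0=S P1=S  mem[L0]=55
13. P0: store L2 := 38  bus=[BusRdX]  L2: P0=M P1=I  mem[L2]=50
14. P1: store L0 := 35  bus=[BusRdX]  L0: P0=I P1=M  mem[L0]=55
15. P1: store L3 := 30  bus=[BusRdX]  L3: P0=I P1=M  mem[L3]=90
16. P1: load  L0  bus=[-]  L0: P0=I P1=M  mem[L0]=55
17. P0: store L2 := 83  bus=[-]  L2: P0=M P1=I  mem[L2]=50
18. P0: load  L0  bus=[BusRd,Flush]  L0: P0=S P1=S  mem[L0]=35
19. P1: load  L0  bus=[-]  L0: P0=S P1=S  mem[L0]=35
20. P0: load  L0  bus=[-]  L0: P0=S P1=S  mem[L0]=35
21. P0: load  L0  bus=[-]  L0: P0=S P1=S  mem[L0]=35
22. P0: load  L0  bus=[-]  L0: P0=S P1=S  mem[L0]=35
23. P1: load  L0  bus=[-]  L0: P0=S P1=S  mem[L0]=35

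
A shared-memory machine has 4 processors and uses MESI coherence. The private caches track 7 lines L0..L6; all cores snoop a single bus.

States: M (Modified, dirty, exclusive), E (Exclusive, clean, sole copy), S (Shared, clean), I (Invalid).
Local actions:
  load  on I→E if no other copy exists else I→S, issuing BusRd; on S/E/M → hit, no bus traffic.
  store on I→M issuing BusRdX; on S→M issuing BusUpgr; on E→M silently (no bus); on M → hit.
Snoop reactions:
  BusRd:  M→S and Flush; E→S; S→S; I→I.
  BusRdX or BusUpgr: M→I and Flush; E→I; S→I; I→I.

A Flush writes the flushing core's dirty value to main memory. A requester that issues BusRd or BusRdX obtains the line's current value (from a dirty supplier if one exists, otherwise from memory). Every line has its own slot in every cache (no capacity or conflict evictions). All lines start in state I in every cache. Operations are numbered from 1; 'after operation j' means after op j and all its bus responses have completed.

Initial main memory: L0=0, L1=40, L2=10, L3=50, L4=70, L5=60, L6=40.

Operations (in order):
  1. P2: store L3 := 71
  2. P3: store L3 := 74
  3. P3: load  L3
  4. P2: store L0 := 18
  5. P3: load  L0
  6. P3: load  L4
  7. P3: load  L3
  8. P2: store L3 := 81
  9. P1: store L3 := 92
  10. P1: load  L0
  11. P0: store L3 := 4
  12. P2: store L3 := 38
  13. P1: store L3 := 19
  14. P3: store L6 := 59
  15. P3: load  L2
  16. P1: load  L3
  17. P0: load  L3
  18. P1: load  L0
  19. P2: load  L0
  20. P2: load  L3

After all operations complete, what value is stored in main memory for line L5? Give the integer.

memory[L5] = 60

1. P2: store L3 := 71  bus=[BusRdX]  L3: P0=I P1=I P2=M P3=I  mem[L3]=50
2. P3: store L3 := 74  bus=[BusRdX,Flush]  L3: P0=I P1=I P2=I P3=M  mem[L3]=71
3. P3: load  L3  bus=[-]  L3: P0=I P1=I P2=I P3=M  mem[L3]=71
4. P2: store L0 := 18  bus=[BusRdX]  L0: P0=I P1=I P2=M P3=I  mem[L0]=0
5. P3: load  L0  bus=[BusRd,Flush]  L0: P0=I P1=I P2=S P3=S  mem[L0]=18
6. P3: load  L4  bus=[BusRd]  L4: P0=I P1=I P2=I P3=E  mem[L4]=70
7. P3: load  L3  bus=[-]  L3: P0=I P1=I P2=I P3=M  mem[L3]=71
8. P2: store L3 := 81  bus=[BusRdX,Flush]  L3: P0=I P1=I P2=M P3=I  mem[L3]=74
9. P1: store L3 := 92  bus=[BusRdX,Flush]  L3: P0=I P1=M P2=I P3=I  mem[L3]=81
10. P1: load  L0  bus=[BusRd]  L0: P0=I P1=S P2=S P3=S  mem[L0]=18
11. P0: store L3 := 4  bus=[BusRdX,Flush]  L3: P0=M P1=I P2=I P3=I  mem[L3]=92
12. P2: store L3 := 38  bus=[BusRdX,Flush]  L3: P0=I P1=I P2=M P3=I  mem[L3]=4
13. P1: store L3 := 19  bus=[BusRdX,Flush]  L3: P0=I P1=M P2=I P3=I  mem[L3]=38
14. P3: store L6 := 59  bus=[BusRdX]  L6: P0=I P1=I P2=I P3=M  mem[L6]=40
15. P3: load  L2  bus=[BusRd]  L2: P0=I P1=I P2=I P3=E  mem[L2]=10
16. P1: load  L3  bus=[-]  L3: P0=I P1=M P2=I P3=I  mem[L3]=38
17. P0: load  L3  bus=[BusRd,Flush]  L3: P0=S P1=S P2=I P3=I  mem[L3]=19
18. P1: load  L0  bus=[-]  L0: P0=I P1=S P2=S P3=S  mem[L0]=18
19. P2: load  L0  bus=[-]  L0: P0=I P1=S P2=S P3=S  mem[L0]=18
20. P2: load  L3  bus=[BusRd]  L3: P0=S P1=S P2=S P3=I  mem[L3]=19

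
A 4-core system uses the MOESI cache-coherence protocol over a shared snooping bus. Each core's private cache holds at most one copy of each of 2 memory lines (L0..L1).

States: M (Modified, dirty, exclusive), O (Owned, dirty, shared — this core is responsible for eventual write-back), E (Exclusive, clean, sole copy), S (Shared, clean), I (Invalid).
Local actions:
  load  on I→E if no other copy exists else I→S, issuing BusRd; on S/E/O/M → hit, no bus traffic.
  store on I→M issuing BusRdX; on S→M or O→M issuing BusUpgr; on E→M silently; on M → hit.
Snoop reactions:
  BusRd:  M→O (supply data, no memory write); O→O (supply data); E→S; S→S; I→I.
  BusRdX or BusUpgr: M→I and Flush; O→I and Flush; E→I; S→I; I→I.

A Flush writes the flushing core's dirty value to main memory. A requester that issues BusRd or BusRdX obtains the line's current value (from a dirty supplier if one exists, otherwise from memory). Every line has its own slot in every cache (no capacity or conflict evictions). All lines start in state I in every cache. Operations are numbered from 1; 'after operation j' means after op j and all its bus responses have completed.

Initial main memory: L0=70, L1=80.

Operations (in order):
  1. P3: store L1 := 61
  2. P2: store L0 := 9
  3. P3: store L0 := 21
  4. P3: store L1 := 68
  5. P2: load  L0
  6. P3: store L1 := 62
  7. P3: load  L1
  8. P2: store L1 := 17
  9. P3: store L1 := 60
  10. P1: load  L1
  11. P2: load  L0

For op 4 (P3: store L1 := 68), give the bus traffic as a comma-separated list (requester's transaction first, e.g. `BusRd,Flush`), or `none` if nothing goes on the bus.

bus = none

1. P3: store L1 := 61  bus=[BusRdX]  L1: P0=I P1=I P2=I P3=M  mem[L1]=80
2. P2: store L0 := 9  bus=[BusRdX]  L0: P0=I P1=I P2=M P3=I  mem[L0]=70
3. P3: store L0 := 21  bus=[BusRdX,Flush]  L0: P0=I P1=I P2=I P3=M  mem[L0]=9
4. P3: store L1 := 68  bus=[-]  L1: P0=I P1=I P2=I P3=M  mem[L1]=80
5. P2: load  L0  bus=[BusRd]  L0: P0=I P1=I P2=S P3=O  mem[L0]=9
6. P3: store L1 := 62  bus=[-]  L1: P0=I P1=I P2=I P3=M  mem[L1]=80
7. P3: load  L1  bus=[-]  L1: P0=I P1=I P2=I P3=M  mem[L1]=80
8. P2: store L1 := 17  bus=[BusRdX,Flush]  L1: P0=I P1=I P2=M P3=I  mem[L1]=62
9. P3: store L1 := 60  bus=[BusRdX,Flush]  L1: P0=I P1=I P2=I P3=M  mem[L1]=17
10. P1: load  L1  bus=[BusRd]  L1: P0=I P1=S P2=I P3=O  mem[L1]=17
11. P2: load  L0  bus=[-]  L0: P0=I P1=I P2=S P3=O  mem[L0]=9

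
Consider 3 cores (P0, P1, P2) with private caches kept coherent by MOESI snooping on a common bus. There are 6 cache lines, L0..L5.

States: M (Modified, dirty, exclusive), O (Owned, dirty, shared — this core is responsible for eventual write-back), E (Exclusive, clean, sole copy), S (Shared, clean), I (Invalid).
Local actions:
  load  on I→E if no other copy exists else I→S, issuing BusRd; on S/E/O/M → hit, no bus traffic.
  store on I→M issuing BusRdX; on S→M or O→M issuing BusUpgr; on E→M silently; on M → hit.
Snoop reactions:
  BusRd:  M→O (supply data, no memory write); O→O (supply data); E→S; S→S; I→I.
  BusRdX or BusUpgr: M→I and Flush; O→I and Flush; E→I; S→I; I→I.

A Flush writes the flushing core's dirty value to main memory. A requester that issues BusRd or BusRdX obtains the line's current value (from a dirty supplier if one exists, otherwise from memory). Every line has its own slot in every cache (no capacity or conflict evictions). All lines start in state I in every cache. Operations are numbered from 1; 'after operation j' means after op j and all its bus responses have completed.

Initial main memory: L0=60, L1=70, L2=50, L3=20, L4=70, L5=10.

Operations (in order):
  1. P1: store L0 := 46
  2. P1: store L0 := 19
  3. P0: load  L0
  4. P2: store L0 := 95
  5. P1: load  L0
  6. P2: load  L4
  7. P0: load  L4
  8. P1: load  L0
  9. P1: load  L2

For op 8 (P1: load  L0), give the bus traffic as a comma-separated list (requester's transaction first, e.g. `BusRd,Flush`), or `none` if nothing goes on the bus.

1. P1: store L0 := 46  bus=[BusRdX]  L0: P0=I P1=M P2=I  mem[L0]=60
2. P1: store L0 := 19  bus=[-]  L0: P0=I P1=M P2=I  mem[L0]=60
3. P0: load  L0  bus=[BusRd]  L0: P0=S P1=O P2=I  mem[L0]=60
4. P2: store L0 := 95  bus=[BusRdX,Flush]  L0: P0=I P1=I P2=M  mem[L0]=19
5. P1: load  L0  bus=[BusRd]  L0: P0=I P1=S P2=O  mem[L0]=19
6. P2: load  L4  bus=[BusRd]  L4: P0=I P1=I P2=E  mem[L4]=70
7. P0: load  L4  bus=[BusRd]  L4: P0=S P1=I P2=S  mem[L4]=70
8. P1: load  L0  bus=[-]  L0: P0=I P1=S P2=O  mem[L0]=19
9. P1: load  L2  bus=[BusRd]  L2: P0=I P1=E P2=I  mem[L2]=50

bus = none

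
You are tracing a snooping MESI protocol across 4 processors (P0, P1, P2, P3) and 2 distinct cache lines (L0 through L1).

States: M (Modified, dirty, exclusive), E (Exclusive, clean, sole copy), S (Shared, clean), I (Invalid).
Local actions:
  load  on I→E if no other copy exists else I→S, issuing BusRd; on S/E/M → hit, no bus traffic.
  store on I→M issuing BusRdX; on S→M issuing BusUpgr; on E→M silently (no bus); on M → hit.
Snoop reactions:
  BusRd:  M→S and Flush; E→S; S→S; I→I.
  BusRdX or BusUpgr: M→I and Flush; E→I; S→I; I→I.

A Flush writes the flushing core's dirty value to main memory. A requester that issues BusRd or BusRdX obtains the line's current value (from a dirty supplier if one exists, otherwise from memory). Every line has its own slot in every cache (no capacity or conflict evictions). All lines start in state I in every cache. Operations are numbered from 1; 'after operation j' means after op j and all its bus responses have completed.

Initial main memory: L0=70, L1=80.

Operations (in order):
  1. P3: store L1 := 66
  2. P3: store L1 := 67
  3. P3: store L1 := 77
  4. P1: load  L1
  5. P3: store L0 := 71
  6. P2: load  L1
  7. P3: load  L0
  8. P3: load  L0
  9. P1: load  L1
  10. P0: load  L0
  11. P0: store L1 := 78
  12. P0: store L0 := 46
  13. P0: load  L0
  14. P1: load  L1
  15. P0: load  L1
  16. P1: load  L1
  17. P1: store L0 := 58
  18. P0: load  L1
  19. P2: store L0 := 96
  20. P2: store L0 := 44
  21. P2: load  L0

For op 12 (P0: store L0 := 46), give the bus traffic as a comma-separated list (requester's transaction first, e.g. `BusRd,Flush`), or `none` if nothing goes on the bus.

bus = BusUpgr

1. P3: store L1 := 66  bus=[BusRdX]  L1: P0=I P1=I P2=I P3=M  mem[L1]=80
2. P3: store L1 := 67  bus=[-]  L1: P0=I P1=I P2=I P3=M  mem[L1]=80
3. P3: store L1 := 77  bus=[-]  L1: P0=I P1=I P2=I P3=M  mem[L1]=80
4. P1: load  L1  bus=[BusRd,Flush]  L1: P0=I P1=S P2=I P3=S  mem[L1]=77
5. P3: store L0 := 71  bus=[BusRdX]  L0: P0=I P1=I P2=I P3=M  mem[L0]=70
6. P2: load  L1  bus=[BusRd]  L1: P0=I P1=S P2=S P3=S  mem[L1]=77
7. P3: load  L0  bus=[-]  L0: P0=I P1=I P2=I P3=M  mem[L0]=70
8. P3: load  L0  bus=[-]  L0: P0=I P1=I P2=I P3=M  mem[L0]=70
9. P1: load  L1  bus=[-]  L1: P0=I P1=S P2=S P3=S  mem[L1]=77
10. P0: load  L0  bus=[BusRd,Flush]  L0: P0=S P1=I P2=I P3=S  mem[L0]=71
11. P0: store L1 := 78  bus=[BusRdX]  L1: P0=M P1=I P2=I P3=I  mem[L1]=77
12. P0: store L0 := 46  bus=[BusUpgr]  L0: P0=M P1=I P2=I P3=I  mem[L0]=71
13. P0: load  L0  bus=[-]  L0: P0=M P1=I P2=I P3=I  mem[L0]=71
14. P1: load  L1  bus=[BusRd,Flush]  L1: P0=S P1=S P2=I P3=I  mem[L1]=78
15. P0: load  L1  bus=[-]  L1: P0=S P1=S P2=I P3=I  mem[L1]=78
16. P1: load  L1  bus=[-]  L1: P0=S P1=S P2=I P3=I  mem[L1]=78
17. P1: store L0 := 58  bus=[BusRdX,Flush]  L0: P0=I P1=M P2=I P3=I  mem[L0]=46
18. P0: load  L1  bus=[-]  L1: P0=S P1=S P2=I P3=I  mem[L1]=78
19. P2: store L0 := 96  bus=[BusRdX,Flush]  L0: P0=I P1=I P2=M P3=I  mem[L0]=58
20. P2: store L0 := 44  bus=[-]  L0: P0=I P1=I P2=M P3=I  mem[L0]=58
21. P2: load  L0  bus=[-]  L0: P0=I P1=I P2=M P3=I  mem[L0]=58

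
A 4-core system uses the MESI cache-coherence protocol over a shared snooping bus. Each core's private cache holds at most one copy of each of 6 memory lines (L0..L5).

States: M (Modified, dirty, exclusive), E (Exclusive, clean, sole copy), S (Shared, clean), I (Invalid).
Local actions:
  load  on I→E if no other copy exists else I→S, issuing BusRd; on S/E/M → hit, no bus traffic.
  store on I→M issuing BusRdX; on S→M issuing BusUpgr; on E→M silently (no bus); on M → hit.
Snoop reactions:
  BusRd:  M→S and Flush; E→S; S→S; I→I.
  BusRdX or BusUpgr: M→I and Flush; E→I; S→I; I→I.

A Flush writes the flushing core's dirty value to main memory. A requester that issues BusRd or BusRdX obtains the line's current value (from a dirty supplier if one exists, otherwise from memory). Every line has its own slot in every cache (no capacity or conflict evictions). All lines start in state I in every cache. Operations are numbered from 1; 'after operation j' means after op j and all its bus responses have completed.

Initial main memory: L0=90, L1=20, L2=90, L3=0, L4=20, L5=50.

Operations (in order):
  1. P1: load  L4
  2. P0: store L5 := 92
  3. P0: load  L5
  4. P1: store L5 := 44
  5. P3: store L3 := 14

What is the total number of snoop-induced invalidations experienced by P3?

step 1: P1: load  L4  ⟶  IEII  (L4)  txn=BusRd  M[L4]=20
step 2: P0: store L5 := 92  ⟶  MIII  (L5)  txn=BusRdX  M[L5]=50
step 3: P0: load  L5  ⟶  MIII  (L5)  txn=∅  M[L5]=50
step 4: P1: store L5 := 44  ⟶  IMII  (L5)  txn=BusRdX+Flush  M[L5]=92
step 5: P3: store L3 := 14  ⟶  IIIM  (L3)  txn=BusRdX  M[L3]=0

invalidations = 0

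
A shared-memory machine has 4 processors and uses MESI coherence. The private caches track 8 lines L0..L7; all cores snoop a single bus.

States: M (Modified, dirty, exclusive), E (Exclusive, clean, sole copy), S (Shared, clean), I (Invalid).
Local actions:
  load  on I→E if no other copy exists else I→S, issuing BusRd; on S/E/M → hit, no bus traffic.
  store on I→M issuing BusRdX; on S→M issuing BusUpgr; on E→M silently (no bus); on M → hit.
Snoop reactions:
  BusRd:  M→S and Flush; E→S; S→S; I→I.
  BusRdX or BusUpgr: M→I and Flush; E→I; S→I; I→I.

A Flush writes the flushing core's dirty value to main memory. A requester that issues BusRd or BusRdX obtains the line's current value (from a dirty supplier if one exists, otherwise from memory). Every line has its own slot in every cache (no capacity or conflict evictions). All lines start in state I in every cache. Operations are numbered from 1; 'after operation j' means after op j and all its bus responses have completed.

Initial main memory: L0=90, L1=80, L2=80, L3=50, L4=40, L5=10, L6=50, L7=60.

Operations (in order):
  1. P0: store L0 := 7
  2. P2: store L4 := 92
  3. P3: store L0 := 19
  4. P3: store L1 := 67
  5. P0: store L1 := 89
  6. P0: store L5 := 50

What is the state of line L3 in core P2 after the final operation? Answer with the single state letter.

  op1 P0: store L0 := 7 → M/I/I/I on L0; bus BusRdX; mem=90
  op2 P2: store L4 := 92 → I/I/M/I on L4; bus BusRdX; mem=40
  op3 P3: store L0 := 19 → I/I/I/M on L0; bus BusRdX Flush; mem=7
  op4 P3: store L1 := 67 → I/I/I/M on L1; bus BusRdX; mem=80
  op5 P0: store L1 := 89 → M/I/I/I on L1; bus BusRdX Flush; mem=67
  op6 P0: store L5 := 50 → M/I/I/I on L5; bus BusRdX; mem=10

state = I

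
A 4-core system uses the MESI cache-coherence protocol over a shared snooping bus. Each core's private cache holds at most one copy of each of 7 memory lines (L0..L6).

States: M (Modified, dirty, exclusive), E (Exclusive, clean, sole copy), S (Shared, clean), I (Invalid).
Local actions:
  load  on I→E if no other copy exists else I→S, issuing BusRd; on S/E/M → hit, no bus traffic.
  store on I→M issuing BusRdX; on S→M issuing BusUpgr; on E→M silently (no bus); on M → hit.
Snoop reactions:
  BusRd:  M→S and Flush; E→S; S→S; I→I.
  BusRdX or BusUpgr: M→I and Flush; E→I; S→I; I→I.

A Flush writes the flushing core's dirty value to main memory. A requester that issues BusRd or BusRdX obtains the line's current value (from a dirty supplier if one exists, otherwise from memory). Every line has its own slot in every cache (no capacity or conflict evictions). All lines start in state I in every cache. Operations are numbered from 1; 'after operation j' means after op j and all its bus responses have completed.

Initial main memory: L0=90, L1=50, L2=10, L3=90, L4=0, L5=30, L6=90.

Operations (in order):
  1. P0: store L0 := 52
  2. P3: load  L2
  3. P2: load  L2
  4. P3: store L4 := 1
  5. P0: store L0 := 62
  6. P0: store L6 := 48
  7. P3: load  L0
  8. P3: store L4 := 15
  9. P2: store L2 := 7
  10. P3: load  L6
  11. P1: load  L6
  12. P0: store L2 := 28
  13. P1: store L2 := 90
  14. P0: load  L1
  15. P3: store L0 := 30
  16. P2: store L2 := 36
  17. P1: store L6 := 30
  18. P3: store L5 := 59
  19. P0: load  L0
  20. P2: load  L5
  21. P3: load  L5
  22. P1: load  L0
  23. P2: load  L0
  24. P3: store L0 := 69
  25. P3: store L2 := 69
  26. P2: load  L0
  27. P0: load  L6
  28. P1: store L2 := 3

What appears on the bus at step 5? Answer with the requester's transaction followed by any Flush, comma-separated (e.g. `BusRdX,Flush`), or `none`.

bus = none

step 1: P0: store L0 := 52  ⟶  MIII  (L0)  txn=BusRdX  M[L0]=90
step 2: P3: load  L2  ⟶  IIIE  (L2)  txn=BusRd  M[L2]=10
step 3: P2: load  L2  ⟶  IISS  (L2)  txn=BusRd  M[L2]=10
step 4: P3: store L4 := 1  ⟶  IIIM  (L4)  txn=BusRdX  M[L4]=0
step 5: P0: store L0 := 62  ⟶  MIII  (L0)  txn=∅  M[L0]=90
step 6: P0: store L6 := 48  ⟶  MIII  (L6)  txn=BusRdX  M[L6]=90
step 7: P3: load  L0  ⟶  SIIS  (L0)  txn=BusRd+Flush  M[L0]=62
step 8: P3: store L4 := 15  ⟶  IIIM  (L4)  txn=∅  M[L4]=0
step 9: P2: store L2 := 7  ⟶  IIMI  (L2)  txn=BusUpgr  M[L2]=10
step 10: P3: load  L6  ⟶  SIIS  (L6)  txn=BusRd+Flush  M[L6]=48
step 11: P1: load  L6  ⟶  SSIS  (L6)  txn=BusRd  M[L6]=48
step 12: P0: store L2 := 28  ⟶  MIII  (L2)  txn=BusRdX+Flush  M[L2]=7
step 13: P1: store L2 := 90  ⟶  IMII  (L2)  txn=BusRdX+Flush  M[L2]=28
step 14: P0: load  L1  ⟶  EIII  (L1)  txn=BusRd  M[L1]=50
step 15: P3: store L0 := 30  ⟶  IIIM  (L0)  txn=BusUpgr  M[L0]=62
step 16: P2: store L2 := 36  ⟶  IIMI  (L2)  txn=BusRdX+Flush  M[L2]=90
step 17: P1: store L6 := 30  ⟶  IMII  (L6)  txn=BusUpgr  M[L6]=48
step 18: P3: store L5 := 59  ⟶  IIIM  (L5)  txn=BusRdX  M[L5]=30
step 19: P0: load  L0  ⟶  SIIS  (L0)  txn=BusRd+Flush  M[L0]=30
step 20: P2: load  L5  ⟶  IISS  (L5)  txn=BusRd+Flush  M[L5]=59
step 21: P3: load  L5  ⟶  IISS  (L5)  txn=∅  M[L5]=59
step 22: P1: load  L0  ⟶  SSIS  (L0)  txn=BusRd  M[L0]=30
step 23: P2: load  L0  ⟶  SSSS  (L0)  txn=BusRd  M[L0]=30
step 24: P3: store L0 := 69  ⟶  IIIM  (L0)  txn=BusUpgr  M[L0]=30
step 25: P3: store L2 := 69  ⟶  IIIM  (L2)  txn=BusRdX+Flush  M[L2]=36
step 26: P2: load  L0  ⟶  IISS  (L0)  txn=BusRd+Flush  M[L0]=69
step 27: P0: load  L6  ⟶  SSII  (L6)  txn=BusRd+Flush  M[L6]=30
step 28: P1: store L2 := 3  ⟶  IMII  (L2)  txn=BusRdX+Flush  M[L2]=69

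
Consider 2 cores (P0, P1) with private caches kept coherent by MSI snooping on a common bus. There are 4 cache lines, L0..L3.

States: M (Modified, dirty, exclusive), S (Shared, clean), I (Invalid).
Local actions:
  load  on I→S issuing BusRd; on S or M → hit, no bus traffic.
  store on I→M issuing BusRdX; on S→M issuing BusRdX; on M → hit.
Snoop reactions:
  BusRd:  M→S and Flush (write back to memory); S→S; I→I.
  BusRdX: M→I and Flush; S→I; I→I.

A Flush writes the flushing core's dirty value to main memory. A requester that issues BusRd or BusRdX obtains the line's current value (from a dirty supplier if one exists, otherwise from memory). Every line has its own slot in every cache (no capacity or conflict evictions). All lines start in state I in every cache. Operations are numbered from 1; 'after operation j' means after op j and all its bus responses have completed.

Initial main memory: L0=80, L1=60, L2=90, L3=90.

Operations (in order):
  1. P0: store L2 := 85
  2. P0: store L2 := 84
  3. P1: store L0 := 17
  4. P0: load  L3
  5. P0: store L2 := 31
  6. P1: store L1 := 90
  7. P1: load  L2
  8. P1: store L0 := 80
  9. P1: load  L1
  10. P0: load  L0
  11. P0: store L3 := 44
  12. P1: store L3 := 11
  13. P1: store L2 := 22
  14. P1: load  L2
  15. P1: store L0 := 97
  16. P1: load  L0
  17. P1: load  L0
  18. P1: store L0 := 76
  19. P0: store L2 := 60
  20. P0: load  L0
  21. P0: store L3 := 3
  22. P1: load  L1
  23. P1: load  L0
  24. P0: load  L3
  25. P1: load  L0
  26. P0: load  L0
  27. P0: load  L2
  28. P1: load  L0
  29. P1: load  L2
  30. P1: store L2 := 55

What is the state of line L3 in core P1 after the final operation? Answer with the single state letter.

state = I

step 1: P0: store L2 := 85  ⟶  MI  (L2)  txn=BusRdX  M[L2]=90
step 2: P0: store L2 := 84  ⟶  MI  (L2)  txn=∅  M[L2]=90
step 3: P1: store L0 := 17  ⟶  IM  (L0)  txn=BusRdX  M[L0]=80
step 4: P0: load  L3  ⟶  SI  (L3)  txn=BusRd  M[L3]=90
step 5: P0: store L2 := 31  ⟶  MI  (L2)  txn=∅  M[L2]=90
step 6: P1: store L1 := 90  ⟶  IM  (L1)  txn=BusRdX  M[L1]=60
step 7: P1: load  L2  ⟶  SS  (L2)  txn=BusRd+Flush  M[L2]=31
step 8: P1: store L0 := 80  ⟶  IM  (L0)  txn=∅  M[L0]=80
step 9: P1: load  L1  ⟶  IM  (L1)  txn=∅  M[L1]=60
step 10: P0: load  L0  ⟶  SS  (L0)  txn=BusRd+Flush  M[L0]=80
step 11: P0: store L3 := 44  ⟶  MI  (L3)  txn=BusRdX  M[L3]=90
step 12: P1: store L3 := 11  ⟶  IM  (L3)  txn=BusRdX+Flush  M[L3]=44
step 13: P1: store L2 := 22  ⟶  IM  (L2)  txn=BusRdX  M[L2]=31
step 14: P1: load  L2  ⟶  IM  (L2)  txn=∅  M[L2]=31
step 15: P1: store L0 := 97  ⟶  IM  (L0)  txn=BusRdX  M[L0]=80
step 16: P1: load  L0  ⟶  IM  (L0)  txn=∅  M[L0]=80
step 17: P1: load  L0  ⟶  IM  (L0)  txn=∅  M[L0]=80
step 18: P1: store L0 := 76  ⟶  IM  (L0)  txn=∅  M[L0]=80
step 19: P0: store L2 := 60  ⟶  MI  (L2)  txn=BusRdX+Flush  M[L2]=22
step 20: P0: load  L0  ⟶  SS  (L0)  txn=BusRd+Flush  M[L0]=76
step 21: P0: store L3 := 3  ⟶  MI  (L3)  txn=BusRdX+Flush  M[L3]=11
step 22: P1: load  L1  ⟶  IM  (L1)  txn=∅  M[L1]=60
step 23: P1: load  L0  ⟶  SS  (L0)  txn=∅  M[L0]=76
step 24: P0: load  L3  ⟶  MI  (L3)  txn=∅  M[L3]=11
step 25: P1: load  L0  ⟶  SS  (L0)  txn=∅  M[L0]=76
step 26: P0: load  L0  ⟶  SS  (L0)  txn=∅  M[L0]=76
step 27: P0: load  L2  ⟶  MI  (L2)  txn=∅  M[L2]=22
step 28: P1: load  L0  ⟶  SS  (L0)  txn=∅  M[L0]=76
step 29: P1: load  L2  ⟶  SS  (L2)  txn=BusRd+Flush  M[L2]=60
step 30: P1: store L2 := 55  ⟶  IM  (L2)  txn=BusRdX  M[L2]=60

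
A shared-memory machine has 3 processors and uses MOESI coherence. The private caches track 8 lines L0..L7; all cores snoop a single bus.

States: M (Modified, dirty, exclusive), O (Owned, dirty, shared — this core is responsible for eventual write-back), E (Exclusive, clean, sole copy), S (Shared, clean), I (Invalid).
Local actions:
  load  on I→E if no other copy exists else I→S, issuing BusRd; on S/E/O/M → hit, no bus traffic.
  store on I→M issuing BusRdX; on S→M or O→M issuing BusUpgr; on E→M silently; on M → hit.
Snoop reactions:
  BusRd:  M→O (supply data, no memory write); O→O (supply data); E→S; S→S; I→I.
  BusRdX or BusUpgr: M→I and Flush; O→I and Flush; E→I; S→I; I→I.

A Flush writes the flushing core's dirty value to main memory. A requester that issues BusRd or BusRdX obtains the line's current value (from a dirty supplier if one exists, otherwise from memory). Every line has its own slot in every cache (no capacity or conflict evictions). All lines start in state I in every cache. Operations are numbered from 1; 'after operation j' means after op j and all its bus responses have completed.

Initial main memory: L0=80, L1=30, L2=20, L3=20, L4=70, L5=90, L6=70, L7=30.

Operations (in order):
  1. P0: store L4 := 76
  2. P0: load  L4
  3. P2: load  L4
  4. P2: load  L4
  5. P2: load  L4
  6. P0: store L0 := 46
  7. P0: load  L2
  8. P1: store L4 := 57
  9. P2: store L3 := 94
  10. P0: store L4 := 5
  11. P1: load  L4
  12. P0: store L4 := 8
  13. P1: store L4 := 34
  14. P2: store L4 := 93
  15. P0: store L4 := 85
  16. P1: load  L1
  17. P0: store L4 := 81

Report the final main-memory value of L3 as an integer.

memory[L3] = 20

1. P0: store L4 := 76  bus=[BusRdX]  L4: P0=M P1=I P2=I  mem[L4]=70
2. P0: load  L4  bus=[-]  L4: P0=M P1=I P2=I  mem[L4]=70
3. P2: load  L4  bus=[BusRd]  L4: P0=O P1=I P2=S  mem[L4]=70
4. P2: load  L4  bus=[-]  L4: P0=O P1=I P2=S  mem[L4]=70
5. P2: load  L4  bus=[-]  L4: P0=O P1=I P2=S  mem[L4]=70
6. P0: store L0 := 46  bus=[BusRdX]  L0: P0=M P1=I P2=I  mem[L0]=80
7. P0: load  L2  bus=[BusRd]  L2: P0=E P1=I P2=I  mem[L2]=20
8. P1: store L4 := 57  bus=[BusRdX,Flush]  L4: P0=I P1=M P2=I  mem[L4]=76
9. P2: store L3 := 94  bus=[BusRdX]  L3: P0=I P1=I P2=M  mem[L3]=20
10. P0: store L4 := 5  bus=[BusRdX,Flush]  L4: P0=M P1=I P2=I  mem[L4]=57
11. P1: load  L4  bus=[BusRd]  L4: P0=O P1=S P2=I  mem[L4]=57
12. P0: store L4 := 8  bus=[BusUpgr]  L4: P0=M P1=I P2=I  mem[L4]=57
13. P1: store L4 := 34  bus=[BusRdX,Flush]  L4: P0=I P1=M P2=I  mem[L4]=8
14. P2: store L4 := 93  bus=[BusRdX,Flush]  L4: P0=I P1=I P2=M  mem[L4]=34
15. P0: store L4 := 85  bus=[BusRdX,Flush]  L4: P0=M P1=I P2=I  mem[L4]=93
16. P1: load  L1  bus=[BusRd]  L1: P0=I P1=E P2=I  mem[L1]=30
17. P0: store L4 := 81  bus=[-]  L4: P0=M P1=I P2=I  mem[L4]=93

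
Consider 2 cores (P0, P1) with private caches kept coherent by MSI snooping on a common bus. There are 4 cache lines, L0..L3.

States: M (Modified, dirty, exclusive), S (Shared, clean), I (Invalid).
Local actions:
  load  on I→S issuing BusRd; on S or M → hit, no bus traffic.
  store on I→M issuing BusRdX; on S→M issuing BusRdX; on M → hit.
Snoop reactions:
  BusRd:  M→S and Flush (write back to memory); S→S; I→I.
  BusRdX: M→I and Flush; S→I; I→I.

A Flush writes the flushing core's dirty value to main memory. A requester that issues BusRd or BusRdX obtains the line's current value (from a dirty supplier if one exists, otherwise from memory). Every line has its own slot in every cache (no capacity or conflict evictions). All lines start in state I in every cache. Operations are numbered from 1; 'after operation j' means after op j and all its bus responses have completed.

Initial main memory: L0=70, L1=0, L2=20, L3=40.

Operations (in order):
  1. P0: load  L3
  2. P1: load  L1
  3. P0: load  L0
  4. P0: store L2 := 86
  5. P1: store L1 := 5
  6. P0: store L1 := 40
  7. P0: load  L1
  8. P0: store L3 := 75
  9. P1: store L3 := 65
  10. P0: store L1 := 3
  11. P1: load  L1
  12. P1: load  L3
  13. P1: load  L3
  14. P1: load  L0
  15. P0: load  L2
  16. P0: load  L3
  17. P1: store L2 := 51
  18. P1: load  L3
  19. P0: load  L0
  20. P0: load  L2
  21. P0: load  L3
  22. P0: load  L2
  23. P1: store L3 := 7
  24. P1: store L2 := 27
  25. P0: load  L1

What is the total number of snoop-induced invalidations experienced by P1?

1. P0: load  L3  bus=[BusRd]  L3: P0=S P1=I  mem[L3]=40
2. P1: load  L1  bus=[BusRd]  L1: P0=I P1=S  mem[L1]=0
3. P0: load  L0  bus=[BusRd]  L0: P0=S P1=I  mem[L0]=70
4. P0: store L2 := 86  bus=[BusRdX]  L2: P0=M P1=I  mem[L2]=20
5. P1: store L1 := 5  bus=[BusRdX]  L1: P0=I P1=M  mem[L1]=0
6. P0: store L1 := 40  bus=[BusRdX,Flush]  L1: P0=M P1=I  mem[L1]=5
7. P0: load  L1  bus=[-]  L1: P0=M P1=I  mem[L1]=5
8. P0: store L3 := 75  bus=[BusRdX]  L3: P0=M P1=I  mem[L3]=40
9. P1: store L3 := 65  bus=[BusRdX,Flush]  L3: P0=I P1=M  mem[L3]=75
10. P0: store L1 := 3  bus=[-]  L1: P0=M P1=I  mem[L1]=5
11. P1: load  L1  bus=[BusRd,Flush]  L1: P0=S P1=S  mem[L1]=3
12. P1: load  L3  bus=[-]  L3: P0=I P1=M  mem[L3]=75
13. P1: load  L3  bus=[-]  L3: P0=I P1=M  mem[L3]=75
14. P1: load  L0  bus=[BusRd]  L0: P0=S P1=S  mem[L0]=70
15. P0: load  L2  bus=[-]  L2: P0=M P1=I  mem[L2]=20
16. P0: load  L3  bus=[BusRd,Flush]  L3: P0=S P1=S  mem[L3]=65
17. P1: store L2 := 51  bus=[BusRdX,Flush]  L2: P0=I P1=M  mem[L2]=86
18. P1: load  L3  bus=[-]  L3: P0=S P1=S  mem[L3]=65
19. P0: load  L0  bus=[-]  L0: P0=S P1=S  mem[L0]=70
20. P0: load  L2  bus=[BusRd,Flush]  L2: P0=S P1=S  mem[L2]=51
21. P0: load  L3  bus=[-]  L3: P0=S P1=S  mem[L3]=65
22. P0: load  L2  bus=[-]  L2: P0=S P1=S  mem[L2]=51
23. P1: store L3 := 7  bus=[BusRdX]  L3: P0=I P1=M  mem[L3]=65
24. P1: store L2 := 27  bus=[BusRdX]  L2: P0=I P1=M  mem[L2]=51
25. P0: load  L1  bus=[-]  L1: P0=S P1=S  mem[L1]=3

invalidations = 1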